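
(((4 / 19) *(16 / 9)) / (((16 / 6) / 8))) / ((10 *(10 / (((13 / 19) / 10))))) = 104/135375 = 0.00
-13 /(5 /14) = -182/5 = -36.40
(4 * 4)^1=16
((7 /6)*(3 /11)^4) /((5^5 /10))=189/9150625 = 0.00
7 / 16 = 0.44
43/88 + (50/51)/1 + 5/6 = 10333/4488 = 2.30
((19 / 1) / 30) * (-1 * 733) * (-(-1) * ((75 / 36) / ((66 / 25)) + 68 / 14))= -435956881/166320 = -2621.19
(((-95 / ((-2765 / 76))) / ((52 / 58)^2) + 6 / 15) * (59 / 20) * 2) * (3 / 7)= 301770663/32709950 = 9.23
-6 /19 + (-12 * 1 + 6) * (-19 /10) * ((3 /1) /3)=1053/95 = 11.08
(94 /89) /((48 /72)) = 141/89 = 1.58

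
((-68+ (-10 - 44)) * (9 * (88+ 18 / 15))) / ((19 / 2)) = -979416/95 = -10309.64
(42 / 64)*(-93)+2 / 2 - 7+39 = -897/32 = -28.03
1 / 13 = 0.08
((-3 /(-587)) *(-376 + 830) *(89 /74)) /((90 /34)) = 343451/325785 = 1.05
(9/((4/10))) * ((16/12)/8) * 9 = 135/4 = 33.75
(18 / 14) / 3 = 0.43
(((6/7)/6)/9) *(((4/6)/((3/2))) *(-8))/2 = -16/567 = -0.03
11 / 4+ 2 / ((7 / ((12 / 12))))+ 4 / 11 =1047/308 = 3.40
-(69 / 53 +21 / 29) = -2.03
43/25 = 1.72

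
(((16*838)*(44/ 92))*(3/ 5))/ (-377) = -442464/43355 = -10.21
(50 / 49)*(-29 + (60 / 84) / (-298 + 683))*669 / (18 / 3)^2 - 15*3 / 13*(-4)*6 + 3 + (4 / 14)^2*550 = -418.90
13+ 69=82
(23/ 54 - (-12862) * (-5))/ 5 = -3472717/270 = -12861.91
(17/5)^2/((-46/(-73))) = 21097/1150 = 18.35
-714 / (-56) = 51/4 = 12.75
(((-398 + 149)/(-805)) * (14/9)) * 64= 30.79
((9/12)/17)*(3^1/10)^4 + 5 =3400243/680000 = 5.00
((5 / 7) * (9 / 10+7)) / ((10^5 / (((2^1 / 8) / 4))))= 79/22400000 = 0.00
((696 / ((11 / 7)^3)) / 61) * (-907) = -216526296/81191 = -2666.88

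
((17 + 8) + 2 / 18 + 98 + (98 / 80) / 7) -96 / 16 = 42223/360 = 117.29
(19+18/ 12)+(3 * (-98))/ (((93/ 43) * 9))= 3011/558 = 5.40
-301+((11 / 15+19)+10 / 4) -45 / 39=-109169/390 = -279.92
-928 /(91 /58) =-53824/91 = -591.47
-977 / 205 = -4.77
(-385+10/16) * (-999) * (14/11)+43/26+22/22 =279546693/572 = 488717.99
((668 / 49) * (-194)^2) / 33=25140848/1617 = 15547.83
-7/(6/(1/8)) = -0.15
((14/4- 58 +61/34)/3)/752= -56/2397 = -0.02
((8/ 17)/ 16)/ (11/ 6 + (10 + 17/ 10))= 15/6902 = 0.00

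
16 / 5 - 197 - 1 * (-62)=-659/5 = -131.80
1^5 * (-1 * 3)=-3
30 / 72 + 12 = 149/12 = 12.42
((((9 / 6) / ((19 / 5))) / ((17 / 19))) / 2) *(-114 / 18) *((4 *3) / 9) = -95/51 = -1.86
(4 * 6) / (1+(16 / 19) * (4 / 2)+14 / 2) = 57/23 = 2.48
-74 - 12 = -86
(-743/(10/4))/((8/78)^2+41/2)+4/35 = -31393312/2183755 = -14.38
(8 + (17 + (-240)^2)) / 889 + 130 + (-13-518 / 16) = 1062853/7112 = 149.45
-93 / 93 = -1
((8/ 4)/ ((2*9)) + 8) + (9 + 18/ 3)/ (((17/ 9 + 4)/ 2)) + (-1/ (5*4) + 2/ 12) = 127093/9540 = 13.32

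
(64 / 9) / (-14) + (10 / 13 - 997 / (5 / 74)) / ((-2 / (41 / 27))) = 45873148/4095 = 11202.23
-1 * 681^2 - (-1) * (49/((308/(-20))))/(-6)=-30608191/66 = -463760.47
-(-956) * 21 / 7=2868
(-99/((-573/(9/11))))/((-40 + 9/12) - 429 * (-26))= 108/8491669 = 0.00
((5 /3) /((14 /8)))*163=3260/21 = 155.24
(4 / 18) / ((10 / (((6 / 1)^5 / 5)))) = 864/25 = 34.56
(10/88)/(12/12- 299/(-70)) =175/8118 = 0.02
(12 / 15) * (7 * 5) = 28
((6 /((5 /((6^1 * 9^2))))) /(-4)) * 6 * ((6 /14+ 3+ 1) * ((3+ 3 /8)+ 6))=-1016955/28 = -36319.82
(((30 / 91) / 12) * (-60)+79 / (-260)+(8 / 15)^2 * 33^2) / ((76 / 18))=25209459/345800 = 72.90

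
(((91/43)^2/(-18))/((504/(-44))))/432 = 13013/258800832 = 0.00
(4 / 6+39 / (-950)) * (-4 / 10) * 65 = -23179/1425 = -16.27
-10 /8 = -5/4 = -1.25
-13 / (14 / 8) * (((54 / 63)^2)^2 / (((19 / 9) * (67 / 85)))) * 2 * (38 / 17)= -12130560/1126069 = -10.77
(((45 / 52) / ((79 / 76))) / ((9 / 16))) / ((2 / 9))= 6840/1027 = 6.66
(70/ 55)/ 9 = 14/99 = 0.14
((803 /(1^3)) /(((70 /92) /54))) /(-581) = -1994652/20335 = -98.09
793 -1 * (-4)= 797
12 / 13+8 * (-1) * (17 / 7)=-1684/91 = -18.51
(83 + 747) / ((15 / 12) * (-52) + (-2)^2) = -13.61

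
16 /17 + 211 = 3603/17 = 211.94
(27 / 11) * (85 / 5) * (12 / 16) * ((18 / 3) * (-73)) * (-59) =808737.14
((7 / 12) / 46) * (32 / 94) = 14/3243 = 0.00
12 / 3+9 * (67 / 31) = 727/31 = 23.45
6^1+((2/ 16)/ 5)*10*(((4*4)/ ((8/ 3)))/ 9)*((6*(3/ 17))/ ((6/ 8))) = 106/17 = 6.24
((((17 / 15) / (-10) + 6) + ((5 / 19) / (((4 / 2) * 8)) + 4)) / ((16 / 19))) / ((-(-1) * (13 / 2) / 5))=225791/24960 = 9.05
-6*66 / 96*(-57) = 1881/8 = 235.12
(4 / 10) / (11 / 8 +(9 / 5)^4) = 2000/59363 = 0.03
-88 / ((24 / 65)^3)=-3020875/1728 = -1748.19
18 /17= 1.06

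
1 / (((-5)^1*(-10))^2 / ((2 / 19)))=1/23750 = 0.00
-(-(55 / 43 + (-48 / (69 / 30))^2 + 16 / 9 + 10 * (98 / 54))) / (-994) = -280517851/610483986 = -0.46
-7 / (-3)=7/3 = 2.33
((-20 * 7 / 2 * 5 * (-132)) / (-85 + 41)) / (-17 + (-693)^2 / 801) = -46725/25924 = -1.80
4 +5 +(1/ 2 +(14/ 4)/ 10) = 197/20 = 9.85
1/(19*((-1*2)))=-1/38 = -0.03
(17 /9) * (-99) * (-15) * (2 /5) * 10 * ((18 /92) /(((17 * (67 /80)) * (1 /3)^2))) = 2138400/1541 = 1387.67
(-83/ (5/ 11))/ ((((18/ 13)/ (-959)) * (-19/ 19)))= -11382371/90 = -126470.79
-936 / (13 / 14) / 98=-72/7 = -10.29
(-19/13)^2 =361/169 = 2.14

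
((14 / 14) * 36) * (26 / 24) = 39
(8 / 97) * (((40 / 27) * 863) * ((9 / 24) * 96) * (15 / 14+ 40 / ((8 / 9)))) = 118748800/679 = 174887.78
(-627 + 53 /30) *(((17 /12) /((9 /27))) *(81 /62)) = -8609463/2480 = -3471.56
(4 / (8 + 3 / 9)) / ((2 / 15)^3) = 405/2 = 202.50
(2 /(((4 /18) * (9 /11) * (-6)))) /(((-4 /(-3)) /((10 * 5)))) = -275/4 = -68.75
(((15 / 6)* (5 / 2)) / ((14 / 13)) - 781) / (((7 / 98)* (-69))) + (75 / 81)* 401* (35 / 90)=6744341/22356 = 301.68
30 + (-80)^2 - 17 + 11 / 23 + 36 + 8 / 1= 148522/23 = 6457.48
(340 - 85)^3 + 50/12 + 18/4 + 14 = 49744193/3 = 16581397.67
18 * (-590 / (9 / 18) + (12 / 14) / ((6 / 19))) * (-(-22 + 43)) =445014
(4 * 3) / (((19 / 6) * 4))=0.95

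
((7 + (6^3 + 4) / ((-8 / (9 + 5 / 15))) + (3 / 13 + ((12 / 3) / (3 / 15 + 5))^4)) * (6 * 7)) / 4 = -74698456/28561 = -2615.40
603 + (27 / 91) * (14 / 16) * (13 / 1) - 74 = 4259/8 = 532.38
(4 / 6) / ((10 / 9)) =3/5 = 0.60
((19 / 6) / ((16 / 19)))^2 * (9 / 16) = 7.95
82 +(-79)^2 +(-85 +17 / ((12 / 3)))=6242.25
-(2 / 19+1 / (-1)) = 17/19 = 0.89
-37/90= -0.41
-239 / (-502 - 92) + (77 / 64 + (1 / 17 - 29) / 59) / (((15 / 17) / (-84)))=-94535657/1401840 = -67.44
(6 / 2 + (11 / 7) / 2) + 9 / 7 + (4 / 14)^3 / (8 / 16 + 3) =24385/4802 = 5.08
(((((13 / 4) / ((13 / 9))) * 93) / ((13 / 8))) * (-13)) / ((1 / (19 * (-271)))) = 8619426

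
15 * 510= 7650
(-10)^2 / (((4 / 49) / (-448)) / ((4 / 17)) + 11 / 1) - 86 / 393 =18709966/2108707 = 8.87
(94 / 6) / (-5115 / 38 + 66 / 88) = -3572/30519 = -0.12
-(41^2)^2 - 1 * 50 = -2825811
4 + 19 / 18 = 5.06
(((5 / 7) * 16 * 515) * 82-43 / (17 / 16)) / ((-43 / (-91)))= 746563792/731 = 1021291.10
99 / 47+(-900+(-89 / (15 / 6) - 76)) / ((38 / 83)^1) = -9856224/4465 = -2207.44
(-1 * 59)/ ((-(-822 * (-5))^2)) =59/16892100 = 0.00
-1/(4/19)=-19/4 = -4.75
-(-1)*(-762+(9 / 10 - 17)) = -7781/10 = -778.10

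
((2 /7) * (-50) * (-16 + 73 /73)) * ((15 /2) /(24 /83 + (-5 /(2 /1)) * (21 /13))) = -2697500/6293 = -428.65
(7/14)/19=1/38 = 0.03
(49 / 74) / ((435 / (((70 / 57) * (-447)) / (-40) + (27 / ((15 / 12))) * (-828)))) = -332759441/12232200 = -27.20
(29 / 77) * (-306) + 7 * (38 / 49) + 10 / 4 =-2361/22 = -107.32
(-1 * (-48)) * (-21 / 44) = -252/11 = -22.91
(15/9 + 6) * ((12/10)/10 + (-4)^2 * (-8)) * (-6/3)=1960.83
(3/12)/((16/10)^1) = 5/32 = 0.16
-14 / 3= -4.67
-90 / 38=-45/19 = -2.37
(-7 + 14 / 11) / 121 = -63/1331 = -0.05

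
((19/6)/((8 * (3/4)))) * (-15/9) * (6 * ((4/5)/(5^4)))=-38/5625 = -0.01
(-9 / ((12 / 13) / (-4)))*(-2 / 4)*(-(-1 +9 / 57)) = -312/19 = -16.42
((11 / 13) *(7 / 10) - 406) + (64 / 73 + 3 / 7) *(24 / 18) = -403.67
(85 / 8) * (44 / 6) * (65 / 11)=5525/12 = 460.42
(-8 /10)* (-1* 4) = 3.20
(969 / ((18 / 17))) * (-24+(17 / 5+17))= -16473/5 = -3294.60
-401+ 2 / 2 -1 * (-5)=-395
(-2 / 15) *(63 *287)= -12054/5 = -2410.80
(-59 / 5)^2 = 139.24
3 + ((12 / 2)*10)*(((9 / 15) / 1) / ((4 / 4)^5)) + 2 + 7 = 48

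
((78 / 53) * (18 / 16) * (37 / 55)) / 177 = 4329/687940 = 0.01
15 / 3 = 5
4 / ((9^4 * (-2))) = -2/6561 = 0.00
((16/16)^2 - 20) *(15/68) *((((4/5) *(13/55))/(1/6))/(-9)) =0.53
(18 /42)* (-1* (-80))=240/7 = 34.29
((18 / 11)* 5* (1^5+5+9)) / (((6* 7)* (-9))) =-0.32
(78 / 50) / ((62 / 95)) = 2.39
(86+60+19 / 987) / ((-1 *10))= -14.60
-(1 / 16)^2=-1/256 = 0.00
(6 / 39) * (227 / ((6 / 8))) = 1816/39 = 46.56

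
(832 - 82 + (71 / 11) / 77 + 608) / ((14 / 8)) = 776.05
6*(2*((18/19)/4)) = 54/19 = 2.84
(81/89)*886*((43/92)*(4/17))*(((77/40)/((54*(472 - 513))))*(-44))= 48403509/14267590 = 3.39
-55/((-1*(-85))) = -11/17 = -0.65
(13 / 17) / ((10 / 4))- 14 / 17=-44/85 = -0.52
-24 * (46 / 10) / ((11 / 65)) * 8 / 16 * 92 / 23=-14352/11 = -1304.73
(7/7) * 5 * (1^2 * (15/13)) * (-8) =-600/13 = -46.15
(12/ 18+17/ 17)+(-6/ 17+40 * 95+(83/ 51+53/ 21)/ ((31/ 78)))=2481455/651 = 3811.76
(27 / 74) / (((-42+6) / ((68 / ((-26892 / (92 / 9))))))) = 391/1492506 = 0.00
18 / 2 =9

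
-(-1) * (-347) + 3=-344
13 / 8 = 1.62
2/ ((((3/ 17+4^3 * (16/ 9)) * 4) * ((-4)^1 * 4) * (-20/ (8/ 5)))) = 153/6974000 = 0.00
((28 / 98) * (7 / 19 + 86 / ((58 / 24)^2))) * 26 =12541516/111853 = 112.12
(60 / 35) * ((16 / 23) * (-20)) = -3840/161 = -23.85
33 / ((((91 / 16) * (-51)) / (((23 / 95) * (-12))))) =48576/146965 = 0.33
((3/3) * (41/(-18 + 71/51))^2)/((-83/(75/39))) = -109307025/774084311 = -0.14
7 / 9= 0.78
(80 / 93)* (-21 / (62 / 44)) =-12320/961 = -12.82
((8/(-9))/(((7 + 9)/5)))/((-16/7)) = 35/288 = 0.12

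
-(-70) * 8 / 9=560/9 = 62.22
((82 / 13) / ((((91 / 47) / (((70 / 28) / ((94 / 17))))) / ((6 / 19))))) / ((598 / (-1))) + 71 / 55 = 953753441/739268530 = 1.29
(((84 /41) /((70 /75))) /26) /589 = 45/313937 = 0.00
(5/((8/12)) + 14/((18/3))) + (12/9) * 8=41/2 = 20.50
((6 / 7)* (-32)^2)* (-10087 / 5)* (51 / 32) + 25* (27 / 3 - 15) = -14111022/5 = -2822204.40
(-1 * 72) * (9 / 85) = -648/85 = -7.62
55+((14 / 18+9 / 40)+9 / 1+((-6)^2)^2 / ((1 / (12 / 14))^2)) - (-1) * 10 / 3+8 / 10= 18015721/17640 = 1021.30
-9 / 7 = -1.29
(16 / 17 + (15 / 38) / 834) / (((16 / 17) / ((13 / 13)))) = 169109/169024 = 1.00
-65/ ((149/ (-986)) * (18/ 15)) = 160225/447 = 358.45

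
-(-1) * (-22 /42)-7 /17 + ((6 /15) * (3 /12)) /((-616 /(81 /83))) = -24399491/26075280 = -0.94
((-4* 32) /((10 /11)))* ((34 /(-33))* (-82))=-11895.47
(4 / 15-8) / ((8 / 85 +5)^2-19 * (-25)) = -41905/2714523 = -0.02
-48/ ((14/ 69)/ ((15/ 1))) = -3548.57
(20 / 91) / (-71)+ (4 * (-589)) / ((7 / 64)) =-139173652/6461 = -21540.57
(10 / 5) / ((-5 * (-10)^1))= 1/25 = 0.04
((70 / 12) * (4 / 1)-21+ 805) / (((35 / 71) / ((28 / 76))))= 603.38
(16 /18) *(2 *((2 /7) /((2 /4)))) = 64/63 = 1.02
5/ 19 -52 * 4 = -3947/19 = -207.74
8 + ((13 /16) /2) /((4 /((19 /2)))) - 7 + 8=2551/256 = 9.96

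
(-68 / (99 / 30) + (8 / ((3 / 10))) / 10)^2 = 350464/1089 = 321.82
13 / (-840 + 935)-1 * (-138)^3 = 249666853/95 = 2628072.14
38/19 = 2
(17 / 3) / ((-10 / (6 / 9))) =-17/45 = -0.38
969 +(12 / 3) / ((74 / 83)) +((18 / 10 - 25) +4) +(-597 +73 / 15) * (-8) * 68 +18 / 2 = 35862304/111 = 323083.82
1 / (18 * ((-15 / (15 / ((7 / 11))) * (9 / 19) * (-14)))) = 209/15876 = 0.01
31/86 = 0.36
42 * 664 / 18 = 4648/3 = 1549.33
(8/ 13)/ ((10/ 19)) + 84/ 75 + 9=3669/325 = 11.29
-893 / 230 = -3.88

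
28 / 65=0.43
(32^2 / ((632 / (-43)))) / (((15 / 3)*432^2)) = -43/575910 = 0.00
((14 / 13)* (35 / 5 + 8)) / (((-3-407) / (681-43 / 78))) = -371525/13858 = -26.81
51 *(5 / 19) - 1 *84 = -1341/19 = -70.58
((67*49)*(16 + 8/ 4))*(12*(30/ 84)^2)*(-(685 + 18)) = -63586350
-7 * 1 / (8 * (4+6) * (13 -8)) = -7/400 = -0.02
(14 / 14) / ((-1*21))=-1/21 = -0.05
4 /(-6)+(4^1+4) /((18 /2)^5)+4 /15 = -118058/295245 = -0.40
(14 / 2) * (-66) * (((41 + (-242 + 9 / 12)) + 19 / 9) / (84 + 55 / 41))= 22518881/20994 = 1072.63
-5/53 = -0.09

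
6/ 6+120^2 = 14401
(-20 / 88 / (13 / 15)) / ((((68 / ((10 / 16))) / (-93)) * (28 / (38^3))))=239207625/544544 = 439.28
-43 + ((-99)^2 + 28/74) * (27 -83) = -20310047/37 = -548920.19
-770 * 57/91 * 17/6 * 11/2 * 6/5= -117249/13 = -9019.15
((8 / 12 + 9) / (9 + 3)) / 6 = 29/216 = 0.13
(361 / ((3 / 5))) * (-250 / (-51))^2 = 112812500/7803 = 14457.58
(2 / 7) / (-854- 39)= -2/6251 = 0.00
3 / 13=0.23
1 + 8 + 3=12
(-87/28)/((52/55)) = -3.29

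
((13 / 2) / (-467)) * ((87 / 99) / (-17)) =377/523974 = 0.00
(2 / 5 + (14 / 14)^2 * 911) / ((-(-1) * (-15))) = -60.76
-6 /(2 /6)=-18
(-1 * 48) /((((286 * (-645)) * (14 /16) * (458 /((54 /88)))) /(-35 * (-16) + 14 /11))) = 190512/851913205 = 0.00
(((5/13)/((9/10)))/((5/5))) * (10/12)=125/351 = 0.36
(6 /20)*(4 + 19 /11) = 189/110 = 1.72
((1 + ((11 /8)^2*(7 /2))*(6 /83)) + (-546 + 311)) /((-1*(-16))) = -1240467/84992 = -14.60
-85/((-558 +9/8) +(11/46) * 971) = 15640/59741 = 0.26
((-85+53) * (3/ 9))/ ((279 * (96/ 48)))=-16/837 = -0.02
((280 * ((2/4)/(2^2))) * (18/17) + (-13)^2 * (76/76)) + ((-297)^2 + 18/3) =88421.06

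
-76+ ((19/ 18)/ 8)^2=-1575575/20736 = -75.98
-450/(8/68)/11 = -3825/11 = -347.73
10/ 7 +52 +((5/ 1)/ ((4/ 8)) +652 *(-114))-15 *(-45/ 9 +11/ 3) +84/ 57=-9874332/133 = -74243.10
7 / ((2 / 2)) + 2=9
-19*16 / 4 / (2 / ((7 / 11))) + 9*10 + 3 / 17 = 12341/187 = 65.99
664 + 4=668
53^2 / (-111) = -2809/111 = -25.31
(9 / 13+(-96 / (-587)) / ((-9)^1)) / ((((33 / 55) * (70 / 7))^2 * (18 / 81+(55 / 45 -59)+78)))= 671/732576 = 0.00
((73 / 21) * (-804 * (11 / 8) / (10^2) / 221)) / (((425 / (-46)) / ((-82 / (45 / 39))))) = -1.34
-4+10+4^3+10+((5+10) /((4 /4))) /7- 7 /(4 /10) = 905/14 = 64.64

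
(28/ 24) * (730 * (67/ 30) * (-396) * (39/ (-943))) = 29375346/943 = 31150.95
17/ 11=1.55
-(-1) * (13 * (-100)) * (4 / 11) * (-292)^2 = -443372800/11 = -40306618.18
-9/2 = -4.50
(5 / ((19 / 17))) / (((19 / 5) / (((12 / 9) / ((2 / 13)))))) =11050/1083 = 10.20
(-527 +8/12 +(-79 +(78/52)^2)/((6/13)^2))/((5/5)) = -127675/144 = -886.63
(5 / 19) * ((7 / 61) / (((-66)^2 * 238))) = 5/171652536 = 0.00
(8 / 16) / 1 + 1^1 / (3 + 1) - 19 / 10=-23/20 = -1.15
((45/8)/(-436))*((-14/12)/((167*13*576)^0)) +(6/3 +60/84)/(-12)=-30931/146496 = -0.21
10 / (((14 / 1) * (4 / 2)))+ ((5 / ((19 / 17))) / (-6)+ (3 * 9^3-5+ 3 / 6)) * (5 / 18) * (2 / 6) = 4360295/21546 = 202.37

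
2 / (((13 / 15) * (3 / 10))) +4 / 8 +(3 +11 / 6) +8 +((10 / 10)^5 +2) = 937/39 = 24.03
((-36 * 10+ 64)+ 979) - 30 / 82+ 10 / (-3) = 83554/123 = 679.30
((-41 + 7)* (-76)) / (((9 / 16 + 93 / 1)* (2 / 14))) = 289408/1497 = 193.33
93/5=18.60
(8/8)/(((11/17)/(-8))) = -12.36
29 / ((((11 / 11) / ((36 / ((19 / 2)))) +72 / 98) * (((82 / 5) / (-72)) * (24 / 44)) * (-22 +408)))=-16881480/27877499 = -0.61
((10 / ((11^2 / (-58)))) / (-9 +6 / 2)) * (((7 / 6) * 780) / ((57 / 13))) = 3430700/20691 = 165.81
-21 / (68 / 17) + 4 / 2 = -13/4 = -3.25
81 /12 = 27/4 = 6.75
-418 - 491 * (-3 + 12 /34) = 14989/17 = 881.71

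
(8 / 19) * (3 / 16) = 3/38 = 0.08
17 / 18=0.94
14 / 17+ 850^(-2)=595001/722500 = 0.82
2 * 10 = 20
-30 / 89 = -0.34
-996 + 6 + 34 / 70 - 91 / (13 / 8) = -36593/35 = -1045.51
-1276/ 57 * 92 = -117392/57 = -2059.51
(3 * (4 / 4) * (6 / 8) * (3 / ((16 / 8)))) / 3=9/8 = 1.12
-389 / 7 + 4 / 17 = -6585/119 = -55.34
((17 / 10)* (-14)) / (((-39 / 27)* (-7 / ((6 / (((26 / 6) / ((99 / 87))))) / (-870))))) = 15147/3553225 = 0.00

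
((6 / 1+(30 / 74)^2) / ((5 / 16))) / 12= 11252/6845 = 1.64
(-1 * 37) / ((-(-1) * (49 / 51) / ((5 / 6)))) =-3145/98 = -32.09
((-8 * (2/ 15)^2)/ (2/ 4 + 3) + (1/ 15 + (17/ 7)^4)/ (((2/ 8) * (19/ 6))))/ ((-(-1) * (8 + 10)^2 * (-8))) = -742534/43758225 = -0.02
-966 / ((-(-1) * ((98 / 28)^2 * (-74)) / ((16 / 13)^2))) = 70656/43771 = 1.61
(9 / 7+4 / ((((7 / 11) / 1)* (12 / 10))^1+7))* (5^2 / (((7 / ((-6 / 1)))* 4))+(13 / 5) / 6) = -397573/44835 = -8.87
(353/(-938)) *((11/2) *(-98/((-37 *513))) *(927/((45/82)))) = -114785363/6358635 = -18.05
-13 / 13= -1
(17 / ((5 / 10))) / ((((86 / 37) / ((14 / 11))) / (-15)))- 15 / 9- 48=-466747/1419 = -328.93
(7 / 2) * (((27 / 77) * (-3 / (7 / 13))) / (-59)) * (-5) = -5265/9086 = -0.58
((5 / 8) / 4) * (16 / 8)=5/16 = 0.31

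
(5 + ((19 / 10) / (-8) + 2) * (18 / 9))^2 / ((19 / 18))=1046529/15200 = 68.85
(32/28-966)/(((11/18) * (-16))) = 2763/28 = 98.68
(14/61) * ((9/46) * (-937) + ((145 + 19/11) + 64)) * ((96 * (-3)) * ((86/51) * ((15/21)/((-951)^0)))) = -572347200/262361 = -2181.53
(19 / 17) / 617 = 19/10489 = 0.00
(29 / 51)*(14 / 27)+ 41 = 56863/1377 = 41.29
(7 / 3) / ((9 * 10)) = 7/270 = 0.03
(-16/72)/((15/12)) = -8/45 = -0.18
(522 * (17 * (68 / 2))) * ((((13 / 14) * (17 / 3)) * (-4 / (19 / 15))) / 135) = -37136.86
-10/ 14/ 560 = -1/784 = 0.00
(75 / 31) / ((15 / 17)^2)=289/93 = 3.11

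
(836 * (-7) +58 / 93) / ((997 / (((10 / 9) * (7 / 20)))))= -2.28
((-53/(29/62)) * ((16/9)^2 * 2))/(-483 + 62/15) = 8412160/5624289 = 1.50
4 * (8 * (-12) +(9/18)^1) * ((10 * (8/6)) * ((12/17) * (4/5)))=-48896/17 = -2876.24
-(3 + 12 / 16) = -15/4 = -3.75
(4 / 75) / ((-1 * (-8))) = 1/150 = 0.01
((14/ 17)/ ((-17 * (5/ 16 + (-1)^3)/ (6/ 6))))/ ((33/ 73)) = 16352/104907 = 0.16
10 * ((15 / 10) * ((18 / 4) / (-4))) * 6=-405/4 = -101.25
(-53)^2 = 2809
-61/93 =-0.66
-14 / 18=-7/9 = -0.78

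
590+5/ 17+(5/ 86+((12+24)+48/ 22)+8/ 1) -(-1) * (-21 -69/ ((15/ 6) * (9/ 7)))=143306881/241230 = 594.07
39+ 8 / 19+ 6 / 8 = 3053/76 = 40.17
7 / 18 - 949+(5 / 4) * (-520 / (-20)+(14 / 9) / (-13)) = -214405/234 = -916.26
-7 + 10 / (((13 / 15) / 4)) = 509/13 = 39.15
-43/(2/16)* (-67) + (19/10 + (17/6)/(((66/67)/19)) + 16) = 45778687/1980 = 23120.55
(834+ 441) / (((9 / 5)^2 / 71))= 754375/27 = 27939.81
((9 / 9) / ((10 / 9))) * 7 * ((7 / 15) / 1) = 147/50 = 2.94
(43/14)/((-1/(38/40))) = -817/280 = -2.92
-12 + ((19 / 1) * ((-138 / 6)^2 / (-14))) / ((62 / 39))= -402405/868 = -463.60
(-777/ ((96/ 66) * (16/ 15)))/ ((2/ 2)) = -128205/256 = -500.80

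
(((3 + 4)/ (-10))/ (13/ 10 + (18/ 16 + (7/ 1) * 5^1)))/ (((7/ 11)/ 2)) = -88/1497 = -0.06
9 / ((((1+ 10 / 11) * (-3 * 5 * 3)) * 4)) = -11/420 = -0.03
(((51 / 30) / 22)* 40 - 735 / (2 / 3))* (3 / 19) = -3819/22 = -173.59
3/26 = 0.12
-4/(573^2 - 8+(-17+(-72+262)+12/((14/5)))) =-7/574872 = 0.00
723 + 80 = 803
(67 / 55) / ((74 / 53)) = 0.87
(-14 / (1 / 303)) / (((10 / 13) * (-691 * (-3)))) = -9191/3455 = -2.66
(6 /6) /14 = 1/14 = 0.07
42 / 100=21/50 = 0.42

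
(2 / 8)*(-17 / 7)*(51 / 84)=-289/784 = -0.37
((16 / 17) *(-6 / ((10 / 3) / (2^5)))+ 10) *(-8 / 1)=30064/85 = 353.69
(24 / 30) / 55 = 4/275 = 0.01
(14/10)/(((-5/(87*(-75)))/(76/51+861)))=26788083/17 = 1575769.59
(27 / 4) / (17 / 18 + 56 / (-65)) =15795/194 = 81.42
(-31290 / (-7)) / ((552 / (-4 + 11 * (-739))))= -6059085/92 = -65859.62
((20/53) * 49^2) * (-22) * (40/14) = -3018400/53 = -56950.94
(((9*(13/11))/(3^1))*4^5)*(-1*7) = -279552/11 = -25413.82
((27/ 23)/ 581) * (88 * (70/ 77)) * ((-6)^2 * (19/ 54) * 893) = 24432480/13363 = 1828.37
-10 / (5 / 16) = -32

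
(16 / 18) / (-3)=-8/27 = -0.30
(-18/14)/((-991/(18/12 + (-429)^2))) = 3312765/13874 = 238.78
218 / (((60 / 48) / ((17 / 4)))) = 741.20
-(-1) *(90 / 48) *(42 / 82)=315/328 = 0.96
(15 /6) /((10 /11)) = 11/4 = 2.75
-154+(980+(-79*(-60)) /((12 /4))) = 2406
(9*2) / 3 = 6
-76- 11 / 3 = -239/3 = -79.67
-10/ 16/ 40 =-1/64 = -0.02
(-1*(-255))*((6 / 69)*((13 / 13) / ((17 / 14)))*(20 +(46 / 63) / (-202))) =2544740/6969 = 365.15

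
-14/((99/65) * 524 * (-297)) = 455/7703586 = 0.00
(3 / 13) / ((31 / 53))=159/403 = 0.39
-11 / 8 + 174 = 172.62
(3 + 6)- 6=3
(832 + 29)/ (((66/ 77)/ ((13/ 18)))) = 26117/36 = 725.47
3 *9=27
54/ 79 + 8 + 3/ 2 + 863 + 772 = 259939/158 = 1645.18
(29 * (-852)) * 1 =-24708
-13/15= -0.87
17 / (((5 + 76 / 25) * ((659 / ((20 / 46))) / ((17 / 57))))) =72250/173653749 = 0.00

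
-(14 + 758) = -772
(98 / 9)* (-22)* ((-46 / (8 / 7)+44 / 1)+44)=-102949/9 = -11438.78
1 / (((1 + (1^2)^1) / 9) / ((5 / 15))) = 3/2 = 1.50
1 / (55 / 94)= 94/55 = 1.71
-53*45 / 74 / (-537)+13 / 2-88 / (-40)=290088/33115 = 8.76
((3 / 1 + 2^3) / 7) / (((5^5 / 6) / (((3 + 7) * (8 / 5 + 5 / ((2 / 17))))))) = 4158/3125 = 1.33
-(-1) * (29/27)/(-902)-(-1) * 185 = 4505461/24354 = 185.00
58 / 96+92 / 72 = 271/144 = 1.88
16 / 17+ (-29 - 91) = -119.06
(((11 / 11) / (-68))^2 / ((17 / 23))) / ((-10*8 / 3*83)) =-69/521957120 = 0.00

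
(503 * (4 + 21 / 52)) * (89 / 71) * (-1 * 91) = -71761501/284 = -252681.34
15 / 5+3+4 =10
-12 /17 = -0.71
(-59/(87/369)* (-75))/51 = 181425/493 = 368.00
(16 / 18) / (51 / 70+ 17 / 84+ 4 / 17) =19040/24981 = 0.76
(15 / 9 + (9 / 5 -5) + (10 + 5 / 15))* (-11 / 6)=-242/15 = -16.13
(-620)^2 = 384400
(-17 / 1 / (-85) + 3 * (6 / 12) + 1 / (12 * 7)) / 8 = 719/3360 = 0.21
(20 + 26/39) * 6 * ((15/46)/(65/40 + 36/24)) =1488/115 = 12.94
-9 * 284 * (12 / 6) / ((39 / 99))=-168696/13 = -12976.62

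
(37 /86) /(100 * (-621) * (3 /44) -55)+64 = 259678313/4057480 = 64.00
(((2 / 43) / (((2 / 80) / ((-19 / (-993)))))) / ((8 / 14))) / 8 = 665/85398 = 0.01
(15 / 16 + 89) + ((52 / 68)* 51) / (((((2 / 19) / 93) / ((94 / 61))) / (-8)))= -414492829/976 = -424685.28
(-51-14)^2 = 4225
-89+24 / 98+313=224.24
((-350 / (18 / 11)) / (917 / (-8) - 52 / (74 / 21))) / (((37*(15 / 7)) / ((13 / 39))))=3080/443151 = 0.01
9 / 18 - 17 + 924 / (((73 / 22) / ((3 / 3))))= 38247/146 = 261.97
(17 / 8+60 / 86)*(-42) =-20391/172 = -118.55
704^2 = 495616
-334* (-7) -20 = 2318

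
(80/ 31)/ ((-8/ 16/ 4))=-640/31 = -20.65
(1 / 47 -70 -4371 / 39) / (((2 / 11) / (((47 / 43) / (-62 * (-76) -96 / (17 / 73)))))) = -5200283/20430332 = -0.25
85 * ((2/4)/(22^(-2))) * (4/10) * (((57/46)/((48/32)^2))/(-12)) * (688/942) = -26889104/97497 = -275.79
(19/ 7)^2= 361/49 = 7.37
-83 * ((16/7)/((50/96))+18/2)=-194469/175 = -1111.25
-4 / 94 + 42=1972/47 = 41.96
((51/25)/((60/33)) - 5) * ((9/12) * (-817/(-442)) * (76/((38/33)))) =-156832137/442000 = -354.82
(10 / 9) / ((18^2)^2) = 5/472392 = 0.00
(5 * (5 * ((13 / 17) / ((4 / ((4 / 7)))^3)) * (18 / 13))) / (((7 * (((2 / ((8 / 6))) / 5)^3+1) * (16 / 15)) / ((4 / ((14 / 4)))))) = 3375000/293433413 = 0.01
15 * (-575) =-8625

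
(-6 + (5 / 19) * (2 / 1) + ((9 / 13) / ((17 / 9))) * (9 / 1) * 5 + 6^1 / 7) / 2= 349091/58786 = 5.94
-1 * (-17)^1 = 17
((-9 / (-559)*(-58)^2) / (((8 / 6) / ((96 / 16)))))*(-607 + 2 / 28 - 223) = -791497899/3913 = -202273.93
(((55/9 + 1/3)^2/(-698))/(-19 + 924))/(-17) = 1682/434918565 = 0.00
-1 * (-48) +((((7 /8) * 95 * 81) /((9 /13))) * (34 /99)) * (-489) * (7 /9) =-167680729/132 = -1270308.55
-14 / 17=-0.82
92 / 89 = 1.03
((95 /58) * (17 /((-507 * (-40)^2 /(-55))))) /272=209/30111744 = 0.00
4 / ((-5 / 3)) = -12/5 = -2.40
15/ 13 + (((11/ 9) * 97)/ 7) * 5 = 85.84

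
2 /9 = 0.22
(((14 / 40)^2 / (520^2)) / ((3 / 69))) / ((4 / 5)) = 1127/86528000 = 0.00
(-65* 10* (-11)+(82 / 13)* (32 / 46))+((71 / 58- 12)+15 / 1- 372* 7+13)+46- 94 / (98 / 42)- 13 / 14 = 277530830/60697 = 4572.40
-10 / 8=-5/4 = -1.25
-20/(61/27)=-540/61 = -8.85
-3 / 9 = -1/3 = -0.33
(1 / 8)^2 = 1/64 = 0.02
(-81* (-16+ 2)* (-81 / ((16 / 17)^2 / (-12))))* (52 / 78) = 13272903/16 = 829556.44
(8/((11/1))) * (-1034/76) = -188/19 = -9.89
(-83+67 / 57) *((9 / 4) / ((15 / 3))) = -3498/95 = -36.82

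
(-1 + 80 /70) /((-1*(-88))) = 1/616 = 0.00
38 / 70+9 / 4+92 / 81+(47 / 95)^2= 85424567/20468700 = 4.17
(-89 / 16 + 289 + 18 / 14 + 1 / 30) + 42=548951/1680 = 326.76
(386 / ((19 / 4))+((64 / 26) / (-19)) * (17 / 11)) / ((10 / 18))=104328/715 = 145.91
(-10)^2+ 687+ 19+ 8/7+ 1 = 5657/7 = 808.14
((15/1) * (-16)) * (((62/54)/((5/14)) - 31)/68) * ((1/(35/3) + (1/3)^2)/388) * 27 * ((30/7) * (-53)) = -24651572/80801 = -305.09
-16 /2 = -8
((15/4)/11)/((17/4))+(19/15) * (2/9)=9131/25245 = 0.36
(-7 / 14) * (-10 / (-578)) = -5/578 = -0.01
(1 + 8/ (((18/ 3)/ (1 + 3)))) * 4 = 76/3 = 25.33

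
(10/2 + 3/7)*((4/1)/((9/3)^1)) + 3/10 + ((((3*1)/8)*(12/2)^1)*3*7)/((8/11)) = 243623/3360 = 72.51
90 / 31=2.90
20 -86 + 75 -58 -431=-480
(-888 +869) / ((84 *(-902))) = 19/75768 = 0.00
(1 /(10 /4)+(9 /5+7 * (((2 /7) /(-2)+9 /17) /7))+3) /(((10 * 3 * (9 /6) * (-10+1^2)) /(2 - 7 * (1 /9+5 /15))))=2216/144585 = 0.02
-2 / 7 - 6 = -44/7 = -6.29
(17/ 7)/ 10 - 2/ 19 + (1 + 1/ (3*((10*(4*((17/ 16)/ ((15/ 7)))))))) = 26101/22610 = 1.15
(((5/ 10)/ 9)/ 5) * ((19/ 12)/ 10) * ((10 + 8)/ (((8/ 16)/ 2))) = 19/150 = 0.13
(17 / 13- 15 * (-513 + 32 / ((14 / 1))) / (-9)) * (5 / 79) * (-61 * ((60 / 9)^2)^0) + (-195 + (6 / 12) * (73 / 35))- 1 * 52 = 654609323/215670 = 3035.24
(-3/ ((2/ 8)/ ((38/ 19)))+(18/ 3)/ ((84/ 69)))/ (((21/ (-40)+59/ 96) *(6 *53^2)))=-10680/845509 = -0.01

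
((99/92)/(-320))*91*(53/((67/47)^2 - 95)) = 150678099/863710720 = 0.17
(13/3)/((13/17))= 17/3 = 5.67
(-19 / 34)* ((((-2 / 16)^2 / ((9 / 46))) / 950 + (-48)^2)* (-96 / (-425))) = -630374423/2167500 = -290.83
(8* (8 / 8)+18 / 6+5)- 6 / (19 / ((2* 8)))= 208/19 = 10.95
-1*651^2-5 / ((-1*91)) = -423800.95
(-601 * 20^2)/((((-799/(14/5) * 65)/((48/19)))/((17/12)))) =46.39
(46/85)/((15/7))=322/1275 = 0.25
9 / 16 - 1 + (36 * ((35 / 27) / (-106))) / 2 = -1673/2544 = -0.66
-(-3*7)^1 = 21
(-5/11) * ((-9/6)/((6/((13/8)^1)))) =0.18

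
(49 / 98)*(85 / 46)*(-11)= -935/92 = -10.16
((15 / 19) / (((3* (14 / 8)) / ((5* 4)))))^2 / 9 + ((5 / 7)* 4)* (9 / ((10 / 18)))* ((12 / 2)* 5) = 221221960/159201 = 1389.58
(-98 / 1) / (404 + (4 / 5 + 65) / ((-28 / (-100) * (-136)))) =-13328/54709 = -0.24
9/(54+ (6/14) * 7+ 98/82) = 0.15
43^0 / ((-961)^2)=1/923521 = 0.00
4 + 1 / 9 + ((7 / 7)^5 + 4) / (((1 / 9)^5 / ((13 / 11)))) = 34544072/99 = 348930.02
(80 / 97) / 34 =40/1649 = 0.02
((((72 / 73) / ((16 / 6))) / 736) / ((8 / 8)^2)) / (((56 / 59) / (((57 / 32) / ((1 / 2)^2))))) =90801/24070144 = 0.00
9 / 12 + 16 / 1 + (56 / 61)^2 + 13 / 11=3073853/163724 = 18.77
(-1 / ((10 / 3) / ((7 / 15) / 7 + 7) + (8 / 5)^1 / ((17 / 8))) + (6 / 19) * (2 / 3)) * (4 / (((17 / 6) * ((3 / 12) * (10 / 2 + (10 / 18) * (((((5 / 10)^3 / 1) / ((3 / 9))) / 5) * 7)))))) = -16262912/25145873 = -0.65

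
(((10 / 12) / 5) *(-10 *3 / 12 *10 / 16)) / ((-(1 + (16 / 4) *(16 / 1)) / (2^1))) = 5/624 = 0.01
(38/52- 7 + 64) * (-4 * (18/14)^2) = -243162/637 = -381.73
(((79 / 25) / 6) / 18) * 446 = 17617/1350 = 13.05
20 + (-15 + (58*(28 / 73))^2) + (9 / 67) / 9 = 178494736/357043 = 499.93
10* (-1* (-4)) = 40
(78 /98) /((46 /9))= 351/2254 = 0.16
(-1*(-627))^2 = 393129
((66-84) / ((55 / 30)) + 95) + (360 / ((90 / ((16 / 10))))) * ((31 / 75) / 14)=2465081/28875 = 85.37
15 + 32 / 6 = 61/3 = 20.33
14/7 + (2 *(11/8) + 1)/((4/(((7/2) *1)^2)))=863/64 = 13.48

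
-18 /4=-9/2 = -4.50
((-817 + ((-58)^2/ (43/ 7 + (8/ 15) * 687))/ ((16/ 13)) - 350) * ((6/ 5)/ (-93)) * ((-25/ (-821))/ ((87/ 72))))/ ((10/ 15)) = 418731210/740293237 = 0.57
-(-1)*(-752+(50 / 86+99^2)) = 389132/43 = 9049.58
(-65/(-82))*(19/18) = 1235/1476 = 0.84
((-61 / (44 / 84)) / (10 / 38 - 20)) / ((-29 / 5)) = -8113/7975 = -1.02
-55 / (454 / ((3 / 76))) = -165/34504 = 0.00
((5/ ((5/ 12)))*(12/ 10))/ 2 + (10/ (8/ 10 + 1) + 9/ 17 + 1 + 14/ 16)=92779/6120 = 15.16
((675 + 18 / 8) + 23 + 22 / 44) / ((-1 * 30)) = -2803/120 = -23.36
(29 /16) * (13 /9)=377/144 = 2.62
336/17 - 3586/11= -5206/17 = -306.24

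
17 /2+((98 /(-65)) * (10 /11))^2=424465/40898 = 10.38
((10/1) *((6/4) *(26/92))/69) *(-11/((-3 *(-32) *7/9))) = -2145/236992 = -0.01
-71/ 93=-0.76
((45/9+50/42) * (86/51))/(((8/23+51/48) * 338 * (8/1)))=19780/7226037 = 0.00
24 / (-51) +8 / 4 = 26/17 = 1.53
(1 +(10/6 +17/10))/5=131/150 = 0.87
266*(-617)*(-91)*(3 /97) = 44805306/97 = 461910.37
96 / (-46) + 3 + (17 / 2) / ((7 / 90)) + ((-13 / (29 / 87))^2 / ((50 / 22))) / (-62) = 24806409/249550 = 99.40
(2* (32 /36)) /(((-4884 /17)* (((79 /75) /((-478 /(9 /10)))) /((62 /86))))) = 251906000/111988899 = 2.25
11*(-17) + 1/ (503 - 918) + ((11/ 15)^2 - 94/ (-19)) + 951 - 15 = 267709337/354825 = 754.48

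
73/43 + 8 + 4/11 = 10.06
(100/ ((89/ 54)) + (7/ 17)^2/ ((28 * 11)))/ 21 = 68667023/23766204 = 2.89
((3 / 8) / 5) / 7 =3/280 = 0.01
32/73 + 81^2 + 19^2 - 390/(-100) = 5056227/730 = 6926.34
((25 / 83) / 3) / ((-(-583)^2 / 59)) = -1475/84632361 = 0.00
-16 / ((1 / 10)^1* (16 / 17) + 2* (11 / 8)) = -5440/967 = -5.63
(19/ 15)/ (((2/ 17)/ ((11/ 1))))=3553/30 = 118.43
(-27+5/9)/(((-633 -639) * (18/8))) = 119/12879 = 0.01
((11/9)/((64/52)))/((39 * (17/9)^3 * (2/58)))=8613/78608 = 0.11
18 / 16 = 9/8 = 1.12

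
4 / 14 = 0.29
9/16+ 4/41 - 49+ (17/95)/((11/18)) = -32937259/685520 = -48.05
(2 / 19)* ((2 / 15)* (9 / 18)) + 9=9.01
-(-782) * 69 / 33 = 1635.09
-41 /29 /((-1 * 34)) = 41/986 = 0.04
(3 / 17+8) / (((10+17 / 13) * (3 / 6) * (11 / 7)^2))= 3614/6171 = 0.59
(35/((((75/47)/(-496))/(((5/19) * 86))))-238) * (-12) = 2957345.26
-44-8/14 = -312/7 = -44.57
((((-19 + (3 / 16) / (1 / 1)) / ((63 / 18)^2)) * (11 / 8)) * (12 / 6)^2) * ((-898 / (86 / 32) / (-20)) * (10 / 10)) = -4939/35 = -141.11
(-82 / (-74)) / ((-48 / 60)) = -205/148 = -1.39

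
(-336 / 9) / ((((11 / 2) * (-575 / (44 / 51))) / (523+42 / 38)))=8922368/1671525 = 5.34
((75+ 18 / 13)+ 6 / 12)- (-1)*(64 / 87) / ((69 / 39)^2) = 92281193/1196598 = 77.12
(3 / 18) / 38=1/228 = 0.00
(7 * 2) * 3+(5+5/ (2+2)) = 193/4 = 48.25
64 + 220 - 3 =281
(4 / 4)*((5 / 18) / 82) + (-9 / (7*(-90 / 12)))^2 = 59261/1808100 = 0.03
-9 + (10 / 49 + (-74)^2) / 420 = 41557/10290 = 4.04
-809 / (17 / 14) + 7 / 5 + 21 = -54726/85 = -643.84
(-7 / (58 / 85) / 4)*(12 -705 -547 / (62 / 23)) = 33050465/14384 = 2297.72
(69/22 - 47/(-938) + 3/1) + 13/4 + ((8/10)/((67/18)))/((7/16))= 1024343/103180 = 9.93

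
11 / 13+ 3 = 50/13 = 3.85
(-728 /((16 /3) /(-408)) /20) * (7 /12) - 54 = 31407/20 = 1570.35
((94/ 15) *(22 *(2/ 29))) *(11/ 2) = 22748/435 = 52.29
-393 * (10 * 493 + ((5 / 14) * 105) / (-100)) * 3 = -46496223/8 = -5812027.88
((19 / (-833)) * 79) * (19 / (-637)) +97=51498756/530621 = 97.05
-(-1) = 1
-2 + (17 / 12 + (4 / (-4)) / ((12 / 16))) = -1.92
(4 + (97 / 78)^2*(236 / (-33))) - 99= -5323466/50193 = -106.06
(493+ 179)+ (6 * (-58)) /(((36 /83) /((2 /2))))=-391/3 = -130.33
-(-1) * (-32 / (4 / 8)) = -64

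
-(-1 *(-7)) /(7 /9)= -9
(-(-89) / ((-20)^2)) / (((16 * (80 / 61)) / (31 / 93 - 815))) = -3317119/384000 = -8.64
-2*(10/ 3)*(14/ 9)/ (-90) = 28/243 = 0.12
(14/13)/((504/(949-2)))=947/468 = 2.02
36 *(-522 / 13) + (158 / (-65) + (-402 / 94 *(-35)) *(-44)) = -24543646/3055 = -8033.93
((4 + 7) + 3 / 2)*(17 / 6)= 425/12 = 35.42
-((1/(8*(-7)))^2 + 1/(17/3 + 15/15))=-2357/15680 = -0.15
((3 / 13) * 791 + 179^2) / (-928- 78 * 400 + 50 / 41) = -8587573/8561787 = -1.00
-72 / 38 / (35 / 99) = -3564/665 = -5.36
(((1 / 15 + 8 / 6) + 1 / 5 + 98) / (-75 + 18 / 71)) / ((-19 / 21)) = 247506/168055 = 1.47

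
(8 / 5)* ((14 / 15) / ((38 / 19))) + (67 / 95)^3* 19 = 1003369/135375 = 7.41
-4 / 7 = -0.57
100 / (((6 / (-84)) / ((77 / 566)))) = -53900/283 = -190.46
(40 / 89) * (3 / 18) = 20/267 = 0.07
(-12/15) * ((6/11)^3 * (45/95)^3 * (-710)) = 89439552/9129329 = 9.80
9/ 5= 1.80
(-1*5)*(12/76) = -15/19 = -0.79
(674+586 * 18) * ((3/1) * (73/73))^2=100998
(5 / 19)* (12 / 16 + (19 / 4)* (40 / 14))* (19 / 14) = 2005/392 = 5.11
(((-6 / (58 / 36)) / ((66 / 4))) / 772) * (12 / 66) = -36/677237 = 0.00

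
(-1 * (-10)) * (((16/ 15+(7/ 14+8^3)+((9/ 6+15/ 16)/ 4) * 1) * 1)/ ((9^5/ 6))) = 493609/944784 = 0.52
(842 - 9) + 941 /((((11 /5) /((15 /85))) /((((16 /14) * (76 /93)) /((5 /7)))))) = 931.69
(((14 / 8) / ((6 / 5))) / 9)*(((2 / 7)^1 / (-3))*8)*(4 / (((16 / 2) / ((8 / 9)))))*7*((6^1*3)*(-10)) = 5600/81 = 69.14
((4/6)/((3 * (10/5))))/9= 1/81 = 0.01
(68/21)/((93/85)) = 5780/1953 = 2.96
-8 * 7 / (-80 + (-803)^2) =-56/644729 = 0.00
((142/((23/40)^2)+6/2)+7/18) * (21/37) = 28853083/117438 = 245.69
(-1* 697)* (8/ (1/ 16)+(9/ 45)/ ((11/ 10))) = -982770/11 = -89342.73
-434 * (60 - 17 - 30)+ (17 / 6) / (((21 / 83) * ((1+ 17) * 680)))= -511842157/90720 = -5642.00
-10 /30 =-1/3 = -0.33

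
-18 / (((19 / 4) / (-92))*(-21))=-2208/133 = -16.60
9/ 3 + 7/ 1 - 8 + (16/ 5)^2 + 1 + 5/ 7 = 2442/175 = 13.95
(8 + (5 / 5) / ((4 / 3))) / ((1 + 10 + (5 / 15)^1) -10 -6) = -15/8 = -1.88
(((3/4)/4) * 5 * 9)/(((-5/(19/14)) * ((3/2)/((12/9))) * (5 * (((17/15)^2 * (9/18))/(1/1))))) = -2565/4046 = -0.63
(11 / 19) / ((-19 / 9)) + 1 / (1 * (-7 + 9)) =163/722 = 0.23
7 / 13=0.54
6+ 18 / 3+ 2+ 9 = 23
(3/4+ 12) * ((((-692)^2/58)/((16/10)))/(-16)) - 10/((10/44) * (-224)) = -53420713/12992 = -4111.82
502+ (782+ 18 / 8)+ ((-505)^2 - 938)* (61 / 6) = 31014049/12 = 2584504.08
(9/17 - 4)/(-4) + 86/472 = 1053/1003 = 1.05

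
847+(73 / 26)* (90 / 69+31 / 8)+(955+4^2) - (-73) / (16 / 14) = 9072459/4784 = 1896.42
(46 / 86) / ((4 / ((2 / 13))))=23/1118 = 0.02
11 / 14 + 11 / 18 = 88/63 = 1.40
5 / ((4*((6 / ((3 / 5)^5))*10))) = 81/50000 = 0.00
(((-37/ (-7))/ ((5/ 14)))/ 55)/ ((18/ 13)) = 481/2475 = 0.19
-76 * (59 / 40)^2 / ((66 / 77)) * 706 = -163429469/1200 = -136191.22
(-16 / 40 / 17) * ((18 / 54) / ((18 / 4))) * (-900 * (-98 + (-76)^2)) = 26720/3 = 8906.67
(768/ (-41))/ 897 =-0.02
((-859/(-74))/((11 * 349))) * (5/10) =859/568172 = 0.00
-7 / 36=-0.19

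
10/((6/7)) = 11.67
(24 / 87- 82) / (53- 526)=2370/13717 = 0.17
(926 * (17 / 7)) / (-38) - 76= -135.18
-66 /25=-2.64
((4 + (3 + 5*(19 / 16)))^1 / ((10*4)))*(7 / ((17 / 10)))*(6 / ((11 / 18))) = 39123/2992 = 13.08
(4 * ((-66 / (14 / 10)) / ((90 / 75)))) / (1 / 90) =-99000/7 = -14142.86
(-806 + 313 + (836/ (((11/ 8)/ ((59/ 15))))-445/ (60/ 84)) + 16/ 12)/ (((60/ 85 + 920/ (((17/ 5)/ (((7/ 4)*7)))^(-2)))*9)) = 21714644/10955949 = 1.98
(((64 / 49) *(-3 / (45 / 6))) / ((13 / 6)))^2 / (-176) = -36864/111586475 = 0.00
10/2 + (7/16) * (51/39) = 1159/208 = 5.57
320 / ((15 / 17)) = 1088/3 = 362.67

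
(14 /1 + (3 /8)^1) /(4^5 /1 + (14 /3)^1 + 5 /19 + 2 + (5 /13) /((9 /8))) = 255645/18340136 = 0.01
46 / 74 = 23/37 = 0.62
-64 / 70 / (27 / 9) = -32/105 = -0.30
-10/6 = -5/3 = -1.67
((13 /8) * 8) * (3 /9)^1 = 13/3 = 4.33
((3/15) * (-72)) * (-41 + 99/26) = 34812/65 = 535.57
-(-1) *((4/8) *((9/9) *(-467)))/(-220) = 467/440 = 1.06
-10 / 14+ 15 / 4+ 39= 1177/28 = 42.04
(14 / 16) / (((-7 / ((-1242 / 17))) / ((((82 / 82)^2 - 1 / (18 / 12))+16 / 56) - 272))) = -1179693/476 = -2478.35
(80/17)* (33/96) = 55/34 = 1.62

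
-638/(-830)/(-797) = -319/330755 = 0.00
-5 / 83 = -0.06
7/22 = 0.32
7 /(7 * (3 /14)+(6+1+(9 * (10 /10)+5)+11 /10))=35/118 = 0.30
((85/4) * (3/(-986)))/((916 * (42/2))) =-5/1487584 = 0.00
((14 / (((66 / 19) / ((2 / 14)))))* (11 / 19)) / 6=1/18 = 0.06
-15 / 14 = -1.07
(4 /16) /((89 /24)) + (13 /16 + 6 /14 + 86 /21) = 161593/29904 = 5.40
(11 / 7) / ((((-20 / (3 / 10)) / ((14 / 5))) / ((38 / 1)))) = -627/250 = -2.51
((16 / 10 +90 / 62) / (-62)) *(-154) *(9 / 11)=29799/4805 = 6.20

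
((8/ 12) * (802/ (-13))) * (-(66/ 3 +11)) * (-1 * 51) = -899844/13 = -69218.77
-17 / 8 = -2.12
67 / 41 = 1.63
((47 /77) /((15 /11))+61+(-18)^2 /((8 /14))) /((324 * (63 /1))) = 65987/2143260 = 0.03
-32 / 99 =-0.32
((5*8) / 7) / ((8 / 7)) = 5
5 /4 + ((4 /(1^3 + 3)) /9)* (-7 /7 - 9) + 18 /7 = 683/252 = 2.71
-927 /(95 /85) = -15759/19 = -829.42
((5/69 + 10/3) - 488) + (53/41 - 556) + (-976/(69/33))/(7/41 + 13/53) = -690929210/319677 = -2161.34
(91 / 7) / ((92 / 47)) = 611/92 = 6.64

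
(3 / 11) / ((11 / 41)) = 123/121 = 1.02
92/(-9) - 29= -353/9 = -39.22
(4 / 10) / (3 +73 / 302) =604/4895 = 0.12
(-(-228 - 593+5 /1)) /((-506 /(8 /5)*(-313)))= 3264/395945 = 0.01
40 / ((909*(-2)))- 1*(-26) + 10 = 32704/909 = 35.98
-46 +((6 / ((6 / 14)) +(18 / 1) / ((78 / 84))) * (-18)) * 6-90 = -48640/13 = -3741.54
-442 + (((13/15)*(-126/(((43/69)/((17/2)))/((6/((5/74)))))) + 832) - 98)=-141867776/1075 = -131970.02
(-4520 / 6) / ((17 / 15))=-11300/17 = -664.71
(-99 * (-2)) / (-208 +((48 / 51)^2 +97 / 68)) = -228888/237775 = -0.96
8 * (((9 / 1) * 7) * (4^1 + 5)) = 4536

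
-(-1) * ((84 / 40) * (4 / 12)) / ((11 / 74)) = 259/55 = 4.71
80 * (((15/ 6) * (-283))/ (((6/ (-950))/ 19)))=510815000/3 = 170271666.67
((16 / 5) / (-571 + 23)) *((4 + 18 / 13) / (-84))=2/5343 = 0.00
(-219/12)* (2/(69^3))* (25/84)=-1825/55189512 = 0.00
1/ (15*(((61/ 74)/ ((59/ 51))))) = 4366/46665 = 0.09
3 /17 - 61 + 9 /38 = -39139/646 = -60.59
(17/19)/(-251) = -17/4769 = 0.00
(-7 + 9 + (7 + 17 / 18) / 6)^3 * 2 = 73.46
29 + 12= 41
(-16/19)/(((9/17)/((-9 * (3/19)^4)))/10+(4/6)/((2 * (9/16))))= 220320/2321059 = 0.09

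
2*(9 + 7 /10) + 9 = 142/5 = 28.40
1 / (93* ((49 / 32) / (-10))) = -320/4557 = -0.07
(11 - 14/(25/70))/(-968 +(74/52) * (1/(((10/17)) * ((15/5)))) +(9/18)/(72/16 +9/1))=0.03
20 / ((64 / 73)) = 365/16 = 22.81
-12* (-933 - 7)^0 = -12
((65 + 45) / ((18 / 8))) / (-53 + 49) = -110/9 = -12.22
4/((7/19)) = 76/7 = 10.86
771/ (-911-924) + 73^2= 9777944/1835 = 5328.58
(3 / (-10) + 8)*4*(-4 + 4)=0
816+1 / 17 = 13873/17 = 816.06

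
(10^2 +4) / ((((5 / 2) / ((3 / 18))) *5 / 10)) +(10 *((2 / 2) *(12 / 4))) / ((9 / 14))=908/15 = 60.53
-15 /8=-1.88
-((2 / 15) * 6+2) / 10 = -7/25 = -0.28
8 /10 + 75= 379/5 = 75.80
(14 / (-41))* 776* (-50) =543200/41 = 13248.78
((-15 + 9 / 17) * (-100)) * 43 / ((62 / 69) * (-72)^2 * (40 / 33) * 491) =2230195/99362688 = 0.02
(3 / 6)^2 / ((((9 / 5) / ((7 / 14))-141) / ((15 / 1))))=-25/916 = -0.03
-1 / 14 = -0.07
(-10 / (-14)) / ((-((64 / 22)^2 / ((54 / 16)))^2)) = -53366445/469762048 = -0.11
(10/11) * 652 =6520/11 = 592.73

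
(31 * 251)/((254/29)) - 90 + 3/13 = 2637019/3302 = 798.61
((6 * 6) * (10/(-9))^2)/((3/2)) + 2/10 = 4027/135 = 29.83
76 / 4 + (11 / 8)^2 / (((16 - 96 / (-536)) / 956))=2267109/17344 = 130.71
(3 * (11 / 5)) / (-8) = -0.82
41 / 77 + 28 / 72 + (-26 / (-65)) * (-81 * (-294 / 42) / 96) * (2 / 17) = 565157/471240 = 1.20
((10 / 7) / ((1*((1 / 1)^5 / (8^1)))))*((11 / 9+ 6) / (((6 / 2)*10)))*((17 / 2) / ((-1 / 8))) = -35360/189 = -187.09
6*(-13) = -78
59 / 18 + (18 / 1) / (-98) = 2729/882 = 3.09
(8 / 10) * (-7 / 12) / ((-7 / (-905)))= -181/3 = -60.33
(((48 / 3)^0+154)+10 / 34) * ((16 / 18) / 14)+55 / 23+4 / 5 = 535819/41055 = 13.05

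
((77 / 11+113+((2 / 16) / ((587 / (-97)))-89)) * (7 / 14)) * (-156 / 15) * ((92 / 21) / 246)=-14499407/5054070 = -2.87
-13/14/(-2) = 13/28 = 0.46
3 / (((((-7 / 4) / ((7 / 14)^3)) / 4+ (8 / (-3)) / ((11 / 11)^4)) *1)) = -18/37 = -0.49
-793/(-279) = 793/279 = 2.84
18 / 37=0.49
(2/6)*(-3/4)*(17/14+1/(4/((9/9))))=-41/112 = -0.37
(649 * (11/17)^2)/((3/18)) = 471174/289 = 1630.36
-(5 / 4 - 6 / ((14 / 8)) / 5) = -79/140 = -0.56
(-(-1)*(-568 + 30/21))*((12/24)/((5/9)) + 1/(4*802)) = -510.09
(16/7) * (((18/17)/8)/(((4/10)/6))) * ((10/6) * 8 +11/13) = 14220/221 = 64.34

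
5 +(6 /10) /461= 11528/2305 = 5.00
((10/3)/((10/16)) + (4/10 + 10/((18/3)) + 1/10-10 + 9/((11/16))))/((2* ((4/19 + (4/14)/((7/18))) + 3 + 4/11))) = 216923/176508 = 1.23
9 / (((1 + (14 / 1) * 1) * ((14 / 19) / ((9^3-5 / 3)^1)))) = 20729/35 = 592.26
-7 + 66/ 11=-1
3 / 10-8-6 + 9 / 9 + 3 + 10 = 3/10 = 0.30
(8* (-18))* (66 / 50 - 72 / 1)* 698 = 177604704/25 = 7104188.16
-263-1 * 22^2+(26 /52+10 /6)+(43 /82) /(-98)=-17956571/24108 = -744.84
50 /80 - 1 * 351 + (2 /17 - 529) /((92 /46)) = -83615/136 = -614.82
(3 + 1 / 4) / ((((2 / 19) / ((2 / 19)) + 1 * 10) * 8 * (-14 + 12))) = -13/704 = -0.02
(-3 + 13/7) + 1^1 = -1/7 = -0.14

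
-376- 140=-516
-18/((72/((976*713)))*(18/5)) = -434930/9 = -48325.56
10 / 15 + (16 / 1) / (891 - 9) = 302/441 = 0.68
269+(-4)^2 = 285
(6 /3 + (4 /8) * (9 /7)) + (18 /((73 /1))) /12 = 1361/511 = 2.66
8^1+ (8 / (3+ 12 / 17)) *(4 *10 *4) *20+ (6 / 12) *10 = 436019/63 = 6920.94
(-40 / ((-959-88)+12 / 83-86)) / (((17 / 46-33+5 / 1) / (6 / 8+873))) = -133439100/119508317 = -1.12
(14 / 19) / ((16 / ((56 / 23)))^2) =343/20102 = 0.02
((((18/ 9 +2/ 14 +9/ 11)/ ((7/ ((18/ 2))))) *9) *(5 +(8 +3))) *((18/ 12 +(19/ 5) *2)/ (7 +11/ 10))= 615.90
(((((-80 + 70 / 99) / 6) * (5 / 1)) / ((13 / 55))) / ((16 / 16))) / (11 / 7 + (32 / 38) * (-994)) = 13050625/39002769 = 0.33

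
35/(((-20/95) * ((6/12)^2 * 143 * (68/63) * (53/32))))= -335160/128843 = -2.60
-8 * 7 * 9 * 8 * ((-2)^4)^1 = -64512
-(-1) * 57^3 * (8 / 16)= 185193/2 = 92596.50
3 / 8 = 0.38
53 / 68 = 0.78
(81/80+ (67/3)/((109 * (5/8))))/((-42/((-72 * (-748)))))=-936683/545 = -1718.68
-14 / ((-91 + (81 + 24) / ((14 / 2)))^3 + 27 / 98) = 1372/43019621 = 0.00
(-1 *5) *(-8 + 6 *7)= -170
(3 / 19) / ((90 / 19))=1/30 = 0.03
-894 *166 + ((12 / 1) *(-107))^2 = 1500252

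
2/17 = 0.12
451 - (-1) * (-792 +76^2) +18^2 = 5759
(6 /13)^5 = 7776/371293 = 0.02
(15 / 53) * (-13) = -195/53 = -3.68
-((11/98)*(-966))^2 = -576081/49 = -11756.76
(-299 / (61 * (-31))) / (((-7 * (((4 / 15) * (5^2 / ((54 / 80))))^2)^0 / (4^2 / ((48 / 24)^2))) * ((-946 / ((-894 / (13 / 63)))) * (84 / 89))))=-2745027/6261101 = -0.44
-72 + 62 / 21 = -1450/21 = -69.05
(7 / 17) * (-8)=-56/17 = -3.29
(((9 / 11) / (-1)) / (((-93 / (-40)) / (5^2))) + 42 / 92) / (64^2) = -130839/64249856 = 0.00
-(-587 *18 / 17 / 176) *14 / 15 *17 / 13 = 12327/2860 = 4.31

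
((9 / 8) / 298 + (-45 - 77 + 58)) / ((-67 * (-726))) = -152567/115962528 = 0.00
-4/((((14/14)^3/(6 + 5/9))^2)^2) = -48469444/6561 = -7387.51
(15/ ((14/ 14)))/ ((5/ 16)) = 48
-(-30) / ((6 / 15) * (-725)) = -3/29 = -0.10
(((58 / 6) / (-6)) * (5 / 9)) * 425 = -61625/162 = -380.40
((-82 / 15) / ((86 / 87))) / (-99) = 1189/21285 = 0.06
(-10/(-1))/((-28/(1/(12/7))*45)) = -1/216 = 0.00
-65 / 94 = -0.69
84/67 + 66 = 4506/67 = 67.25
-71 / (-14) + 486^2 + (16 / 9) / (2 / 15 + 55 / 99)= 102512385/434 = 236203.65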